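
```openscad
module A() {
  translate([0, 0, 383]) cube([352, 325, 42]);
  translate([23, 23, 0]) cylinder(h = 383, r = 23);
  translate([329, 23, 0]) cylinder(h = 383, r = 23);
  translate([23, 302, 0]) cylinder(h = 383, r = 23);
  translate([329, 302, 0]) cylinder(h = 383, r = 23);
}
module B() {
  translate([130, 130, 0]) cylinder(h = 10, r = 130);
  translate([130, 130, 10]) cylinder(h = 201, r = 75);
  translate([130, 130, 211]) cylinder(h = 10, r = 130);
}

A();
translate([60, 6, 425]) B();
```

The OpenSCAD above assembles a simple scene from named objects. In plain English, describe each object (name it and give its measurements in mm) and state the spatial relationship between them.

A is a four-legged stool. The seat is a 352×325×42 mm slab whose top surface is at z = 425 mm; four round legs, each 46 mm in diameter, run from the floor (z = 0) to the underside of the seat, each leg's axis is inset half a diameter from the nearest pair of seat edges (so the leg's bounding box is flush with the corner).

B is a spool: two coaxial disc flanges of radius 130 mm and thickness 10 mm, joined by a core cylinder of radius 75 mm and height 201 mm. The lower flange rests on z = 0 and the three cylinders share a vertical axis.

The spool is on top of the stool.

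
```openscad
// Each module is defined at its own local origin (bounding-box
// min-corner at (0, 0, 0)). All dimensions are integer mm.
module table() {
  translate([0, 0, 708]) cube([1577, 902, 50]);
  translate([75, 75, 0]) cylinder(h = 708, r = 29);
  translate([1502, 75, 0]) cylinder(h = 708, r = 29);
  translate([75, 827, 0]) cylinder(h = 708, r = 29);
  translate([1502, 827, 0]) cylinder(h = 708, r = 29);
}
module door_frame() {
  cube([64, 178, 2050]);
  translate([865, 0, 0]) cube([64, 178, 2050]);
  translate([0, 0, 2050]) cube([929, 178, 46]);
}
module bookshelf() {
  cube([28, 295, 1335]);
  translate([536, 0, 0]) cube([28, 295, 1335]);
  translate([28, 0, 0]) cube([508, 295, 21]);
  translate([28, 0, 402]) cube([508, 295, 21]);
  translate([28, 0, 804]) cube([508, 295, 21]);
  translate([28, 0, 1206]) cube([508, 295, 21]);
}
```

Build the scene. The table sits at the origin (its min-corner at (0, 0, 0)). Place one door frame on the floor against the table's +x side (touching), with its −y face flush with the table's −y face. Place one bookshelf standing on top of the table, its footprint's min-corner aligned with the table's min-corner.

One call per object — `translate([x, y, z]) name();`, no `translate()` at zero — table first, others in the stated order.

table();
translate([1577, 0, 0]) door_frame();
translate([0, 0, 758]) bookshelf();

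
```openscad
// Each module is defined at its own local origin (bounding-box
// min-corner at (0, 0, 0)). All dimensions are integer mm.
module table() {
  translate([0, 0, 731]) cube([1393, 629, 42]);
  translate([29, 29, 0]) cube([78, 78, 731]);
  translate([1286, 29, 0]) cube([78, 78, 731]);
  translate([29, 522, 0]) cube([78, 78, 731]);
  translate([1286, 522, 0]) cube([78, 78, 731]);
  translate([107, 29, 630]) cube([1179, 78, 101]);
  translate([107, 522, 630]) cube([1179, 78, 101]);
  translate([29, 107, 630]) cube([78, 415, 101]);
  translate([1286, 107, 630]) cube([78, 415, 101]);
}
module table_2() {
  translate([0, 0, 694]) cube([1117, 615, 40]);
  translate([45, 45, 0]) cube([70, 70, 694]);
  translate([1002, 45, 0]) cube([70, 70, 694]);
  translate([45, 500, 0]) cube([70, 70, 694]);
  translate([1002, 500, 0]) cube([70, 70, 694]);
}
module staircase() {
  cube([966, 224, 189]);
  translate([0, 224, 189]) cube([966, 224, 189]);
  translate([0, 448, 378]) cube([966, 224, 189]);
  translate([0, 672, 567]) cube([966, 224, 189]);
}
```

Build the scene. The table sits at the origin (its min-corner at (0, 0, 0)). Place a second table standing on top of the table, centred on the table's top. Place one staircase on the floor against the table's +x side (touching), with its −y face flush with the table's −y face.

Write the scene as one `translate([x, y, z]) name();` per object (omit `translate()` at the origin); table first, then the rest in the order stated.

table();
translate([138, 7, 773]) table_2();
translate([1393, 0, 0]) staircase();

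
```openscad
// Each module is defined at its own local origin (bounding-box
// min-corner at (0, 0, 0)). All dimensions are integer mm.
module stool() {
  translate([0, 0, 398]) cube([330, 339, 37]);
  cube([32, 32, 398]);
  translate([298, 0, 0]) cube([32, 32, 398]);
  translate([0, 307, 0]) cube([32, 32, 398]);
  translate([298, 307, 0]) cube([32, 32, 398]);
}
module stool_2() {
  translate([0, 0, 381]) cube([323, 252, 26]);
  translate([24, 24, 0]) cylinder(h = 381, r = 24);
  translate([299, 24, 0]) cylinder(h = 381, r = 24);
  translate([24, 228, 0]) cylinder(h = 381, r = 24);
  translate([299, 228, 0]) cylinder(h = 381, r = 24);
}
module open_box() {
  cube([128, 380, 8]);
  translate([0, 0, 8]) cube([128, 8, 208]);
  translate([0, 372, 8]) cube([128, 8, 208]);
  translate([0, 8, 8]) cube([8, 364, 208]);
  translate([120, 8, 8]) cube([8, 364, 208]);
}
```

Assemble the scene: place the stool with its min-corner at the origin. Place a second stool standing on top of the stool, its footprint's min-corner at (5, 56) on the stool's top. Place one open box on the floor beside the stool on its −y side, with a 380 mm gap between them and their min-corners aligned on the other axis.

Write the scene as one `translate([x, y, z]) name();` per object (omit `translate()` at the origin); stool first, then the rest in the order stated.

stool();
translate([5, 56, 435]) stool_2();
translate([0, -760, 0]) open_box();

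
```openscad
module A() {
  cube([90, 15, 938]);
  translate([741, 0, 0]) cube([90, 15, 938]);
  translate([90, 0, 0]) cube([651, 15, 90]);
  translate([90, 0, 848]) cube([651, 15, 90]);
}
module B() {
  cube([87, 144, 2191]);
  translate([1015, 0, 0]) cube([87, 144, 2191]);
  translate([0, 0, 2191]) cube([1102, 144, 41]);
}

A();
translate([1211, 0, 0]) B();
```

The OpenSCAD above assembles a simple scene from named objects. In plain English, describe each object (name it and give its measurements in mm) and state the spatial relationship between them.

A is a picture frame with a 651×758 mm rectangular opening (x by z) and a uniform 90 mm border on every side. Frame depth is 15 mm along y. It is built from two vertical stiles running the full outside height and two horizontal rails spanning the gap between the stiles.

B is a door frame. The clear opening is 928 mm wide and 2191 mm high. Two 87 mm wide jambs, 144 mm deep, stand either side of the opening from the floor to the top of the opening. A 41 mm thick head sits across the top of both jambs, spanning the full outside width of the frame.

The door frame is on the floor beside the picture frame on its +x side.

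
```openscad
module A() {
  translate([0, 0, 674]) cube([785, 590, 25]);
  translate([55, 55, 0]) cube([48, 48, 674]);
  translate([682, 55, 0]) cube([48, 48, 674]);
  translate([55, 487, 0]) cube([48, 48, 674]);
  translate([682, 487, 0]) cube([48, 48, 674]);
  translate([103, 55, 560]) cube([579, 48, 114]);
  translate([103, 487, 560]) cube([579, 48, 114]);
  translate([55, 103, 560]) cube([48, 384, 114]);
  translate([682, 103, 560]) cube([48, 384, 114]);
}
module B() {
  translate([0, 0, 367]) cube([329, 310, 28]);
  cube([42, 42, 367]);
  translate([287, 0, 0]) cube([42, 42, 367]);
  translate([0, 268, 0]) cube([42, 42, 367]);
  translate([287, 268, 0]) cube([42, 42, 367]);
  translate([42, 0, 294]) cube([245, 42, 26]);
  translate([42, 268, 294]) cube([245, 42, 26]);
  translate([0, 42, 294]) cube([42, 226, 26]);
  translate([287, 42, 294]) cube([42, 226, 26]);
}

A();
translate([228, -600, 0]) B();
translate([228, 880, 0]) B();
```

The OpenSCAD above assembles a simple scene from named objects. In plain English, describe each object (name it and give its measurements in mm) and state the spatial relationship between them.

A is a rectangular dining table. The top is 785×590×25 mm with its upper surface at z = 699 mm. It stands on four 48×48 mm square legs, each inset 55 mm from the nearest pair of top edges, running from the floor to the underside of the top. Four apron rails, 48 mm thick and 114 mm tall, run between adjacent legs with their top edges flush with the underside of the top and their outer faces flush with the legs' outer faces.

B is a four-legged stool. The seat is a 329×310×28 mm slab whose top surface is at z = 395 mm; four square legs, each 42×42 mm in cross-section, run from the floor (z = 0) to the underside of the seat, each flush with a corner of the seat. Four stretchers, 42 mm wide and 26 mm tall, connect adjacent legs with their undersides at z = 294 mm, each running between the inner faces of the legs it joins and aligned with the legs' outer faces on the other axis.

Two stools sit around the table at the −y, +y sides.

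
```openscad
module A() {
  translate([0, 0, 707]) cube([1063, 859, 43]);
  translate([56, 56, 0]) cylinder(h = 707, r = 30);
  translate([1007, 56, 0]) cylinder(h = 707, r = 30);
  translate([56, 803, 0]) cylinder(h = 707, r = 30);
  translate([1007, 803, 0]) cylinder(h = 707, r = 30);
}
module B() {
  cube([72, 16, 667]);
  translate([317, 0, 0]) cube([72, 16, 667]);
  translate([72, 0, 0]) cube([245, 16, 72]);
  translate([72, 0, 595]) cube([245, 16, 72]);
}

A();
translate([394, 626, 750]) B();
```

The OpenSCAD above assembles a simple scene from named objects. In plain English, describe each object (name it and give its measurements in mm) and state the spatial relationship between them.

A is a table with a 1063×859 mm rectangular top, 43 mm thick, top surface at z = 750 mm, supported by four round legs of 60 mm diameter, each leg's bounding box inset 26 mm from the nearest pair of top edges, running from the floor.

B is a picture frame with a 245×523 mm rectangular opening (x by z) and a uniform 72 mm border on every side. Frame depth is 16 mm along y. It is built from two vertical stiles running the full outside height and two horizontal rails spanning the gap between the stiles.

The picture frame is on top of the table.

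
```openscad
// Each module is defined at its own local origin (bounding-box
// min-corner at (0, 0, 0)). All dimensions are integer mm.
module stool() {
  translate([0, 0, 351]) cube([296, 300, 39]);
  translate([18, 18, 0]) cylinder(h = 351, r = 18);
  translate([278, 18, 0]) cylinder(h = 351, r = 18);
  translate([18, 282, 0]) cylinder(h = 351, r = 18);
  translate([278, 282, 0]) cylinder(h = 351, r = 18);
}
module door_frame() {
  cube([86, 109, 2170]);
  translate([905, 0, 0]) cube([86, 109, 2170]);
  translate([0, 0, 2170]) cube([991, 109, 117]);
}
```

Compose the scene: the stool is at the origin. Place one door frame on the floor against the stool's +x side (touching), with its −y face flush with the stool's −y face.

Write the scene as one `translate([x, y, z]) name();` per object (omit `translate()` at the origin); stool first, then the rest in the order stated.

stool();
translate([296, 0, 0]) door_frame();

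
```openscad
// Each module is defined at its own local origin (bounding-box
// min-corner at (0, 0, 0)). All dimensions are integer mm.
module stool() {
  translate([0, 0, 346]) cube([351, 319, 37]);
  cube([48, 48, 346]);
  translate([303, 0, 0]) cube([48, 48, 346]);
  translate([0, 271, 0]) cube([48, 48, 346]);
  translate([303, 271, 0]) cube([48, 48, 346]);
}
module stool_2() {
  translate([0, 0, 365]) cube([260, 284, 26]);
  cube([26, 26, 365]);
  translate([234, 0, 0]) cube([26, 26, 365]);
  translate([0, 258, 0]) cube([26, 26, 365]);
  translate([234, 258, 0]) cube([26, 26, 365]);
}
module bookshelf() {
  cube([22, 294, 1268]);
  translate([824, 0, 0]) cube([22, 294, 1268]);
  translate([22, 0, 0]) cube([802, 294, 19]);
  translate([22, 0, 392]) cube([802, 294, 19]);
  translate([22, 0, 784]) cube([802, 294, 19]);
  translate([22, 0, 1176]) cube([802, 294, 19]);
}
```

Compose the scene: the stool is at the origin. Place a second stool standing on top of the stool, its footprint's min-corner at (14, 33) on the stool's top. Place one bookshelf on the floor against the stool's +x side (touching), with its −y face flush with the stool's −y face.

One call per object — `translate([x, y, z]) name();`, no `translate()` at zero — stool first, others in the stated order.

stool();
translate([14, 33, 383]) stool_2();
translate([351, 0, 0]) bookshelf();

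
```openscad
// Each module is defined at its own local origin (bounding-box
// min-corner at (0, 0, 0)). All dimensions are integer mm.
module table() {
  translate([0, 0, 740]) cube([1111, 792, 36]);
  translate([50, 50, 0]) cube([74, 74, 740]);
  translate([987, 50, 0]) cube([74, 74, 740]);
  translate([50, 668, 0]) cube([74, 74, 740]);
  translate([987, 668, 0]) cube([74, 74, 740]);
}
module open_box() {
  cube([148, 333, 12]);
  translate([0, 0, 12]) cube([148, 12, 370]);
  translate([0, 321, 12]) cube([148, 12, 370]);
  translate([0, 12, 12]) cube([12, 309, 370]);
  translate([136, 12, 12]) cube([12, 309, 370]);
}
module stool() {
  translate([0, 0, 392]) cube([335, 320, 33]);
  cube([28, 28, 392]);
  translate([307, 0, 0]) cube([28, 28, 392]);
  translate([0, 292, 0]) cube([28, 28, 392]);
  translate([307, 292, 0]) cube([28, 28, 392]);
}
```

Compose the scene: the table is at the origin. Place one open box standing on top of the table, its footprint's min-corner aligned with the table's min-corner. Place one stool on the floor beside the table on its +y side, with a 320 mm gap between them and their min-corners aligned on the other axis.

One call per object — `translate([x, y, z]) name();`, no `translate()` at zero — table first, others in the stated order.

table();
translate([0, 0, 776]) open_box();
translate([0, 1112, 0]) stool();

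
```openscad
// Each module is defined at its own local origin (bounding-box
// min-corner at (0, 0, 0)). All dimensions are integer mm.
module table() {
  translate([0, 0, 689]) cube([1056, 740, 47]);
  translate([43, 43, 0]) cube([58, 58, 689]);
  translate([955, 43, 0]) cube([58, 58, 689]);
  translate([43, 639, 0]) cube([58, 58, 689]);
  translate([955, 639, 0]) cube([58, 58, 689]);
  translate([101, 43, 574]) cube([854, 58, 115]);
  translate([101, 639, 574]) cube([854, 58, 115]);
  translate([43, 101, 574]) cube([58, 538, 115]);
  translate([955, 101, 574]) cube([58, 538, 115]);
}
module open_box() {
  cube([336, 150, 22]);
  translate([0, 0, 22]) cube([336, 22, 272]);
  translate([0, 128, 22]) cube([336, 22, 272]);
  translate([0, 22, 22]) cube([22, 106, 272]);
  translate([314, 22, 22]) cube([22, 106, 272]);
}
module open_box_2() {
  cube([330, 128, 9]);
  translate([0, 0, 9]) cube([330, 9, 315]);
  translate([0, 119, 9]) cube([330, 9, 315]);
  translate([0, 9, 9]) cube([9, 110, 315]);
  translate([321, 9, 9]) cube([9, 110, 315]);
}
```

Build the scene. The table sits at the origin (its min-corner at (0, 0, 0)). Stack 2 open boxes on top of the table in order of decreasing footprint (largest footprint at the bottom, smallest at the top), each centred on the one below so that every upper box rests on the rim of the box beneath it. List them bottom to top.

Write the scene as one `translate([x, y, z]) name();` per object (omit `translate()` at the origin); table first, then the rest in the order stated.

table();
translate([360, 295, 736]) open_box();
translate([363, 306, 1030]) open_box_2();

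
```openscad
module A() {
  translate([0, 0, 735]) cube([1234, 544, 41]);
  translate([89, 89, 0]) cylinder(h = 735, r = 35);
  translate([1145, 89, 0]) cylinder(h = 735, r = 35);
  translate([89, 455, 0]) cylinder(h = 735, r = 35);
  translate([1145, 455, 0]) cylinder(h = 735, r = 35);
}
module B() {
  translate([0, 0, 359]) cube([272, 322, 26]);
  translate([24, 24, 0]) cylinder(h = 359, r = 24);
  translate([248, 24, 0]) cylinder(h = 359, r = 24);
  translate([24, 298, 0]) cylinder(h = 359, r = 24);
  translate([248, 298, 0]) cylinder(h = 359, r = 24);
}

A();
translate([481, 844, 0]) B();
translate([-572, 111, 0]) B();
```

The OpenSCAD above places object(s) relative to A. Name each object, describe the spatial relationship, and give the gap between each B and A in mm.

A is a table. B is a stool. Two stools sit around the table at the +y, −x sides. The gap between each stool and the table is 300 mm.

Each stool's nearest face is 300 mm from the table's bounding box.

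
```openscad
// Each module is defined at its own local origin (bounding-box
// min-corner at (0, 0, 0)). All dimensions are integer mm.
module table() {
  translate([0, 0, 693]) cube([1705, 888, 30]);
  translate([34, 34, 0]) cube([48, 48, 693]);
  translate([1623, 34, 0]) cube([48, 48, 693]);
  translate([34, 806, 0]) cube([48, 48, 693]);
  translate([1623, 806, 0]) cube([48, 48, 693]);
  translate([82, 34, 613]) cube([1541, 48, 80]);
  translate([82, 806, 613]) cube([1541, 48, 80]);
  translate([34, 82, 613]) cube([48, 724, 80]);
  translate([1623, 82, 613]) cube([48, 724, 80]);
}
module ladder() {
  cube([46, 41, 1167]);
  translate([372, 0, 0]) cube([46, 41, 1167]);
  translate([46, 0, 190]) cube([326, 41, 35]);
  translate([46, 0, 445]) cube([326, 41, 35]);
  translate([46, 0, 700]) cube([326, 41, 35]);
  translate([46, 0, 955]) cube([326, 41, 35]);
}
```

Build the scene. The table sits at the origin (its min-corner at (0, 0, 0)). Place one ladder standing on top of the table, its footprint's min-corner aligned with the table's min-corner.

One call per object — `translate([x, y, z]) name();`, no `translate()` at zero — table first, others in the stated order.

table();
translate([0, 0, 723]) ladder();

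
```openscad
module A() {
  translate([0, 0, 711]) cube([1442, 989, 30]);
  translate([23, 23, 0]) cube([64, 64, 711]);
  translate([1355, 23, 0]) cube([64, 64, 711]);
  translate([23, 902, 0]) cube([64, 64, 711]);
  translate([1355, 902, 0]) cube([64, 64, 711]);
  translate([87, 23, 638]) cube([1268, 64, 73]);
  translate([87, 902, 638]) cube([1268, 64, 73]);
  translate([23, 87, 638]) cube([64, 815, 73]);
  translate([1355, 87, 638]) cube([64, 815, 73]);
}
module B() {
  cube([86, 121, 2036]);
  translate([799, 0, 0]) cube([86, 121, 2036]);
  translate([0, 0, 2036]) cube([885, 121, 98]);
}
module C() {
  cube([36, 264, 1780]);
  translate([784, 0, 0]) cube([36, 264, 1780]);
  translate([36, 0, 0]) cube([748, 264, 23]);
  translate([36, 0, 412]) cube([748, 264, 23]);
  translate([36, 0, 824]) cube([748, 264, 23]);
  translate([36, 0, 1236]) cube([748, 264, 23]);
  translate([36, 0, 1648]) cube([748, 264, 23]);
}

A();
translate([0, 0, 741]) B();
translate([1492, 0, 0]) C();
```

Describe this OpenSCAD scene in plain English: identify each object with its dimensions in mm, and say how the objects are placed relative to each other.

A is a table: top 1442 mm (x) × 989 mm (y), 30 mm thick, upper face at z = 741 mm, on four 64×64 mm square legs, each inset 23 mm from the nearest pair of top edges, running from z = 0 to the bottom of the top. Four apron rails, 64 mm thick and 73 mm tall, run between adjacent legs with their top edges flush with the underside of the top and their outer faces flush with the legs' outer faces.

B is a rectangular door frame: two vertical jambs of 86×121 mm section, 2036 mm tall, with a clear opening 713 mm wide between their inner faces. A header 98 mm tall and 121 mm deep lies on top of the jambs and spans the full outside width.

C is an open bookshelf. Two side panels, each 36 mm thick, 264 mm deep and 1780 mm tall, stand 820 mm apart (outside-to-outside). Between them sit 5 shelves, each 23 mm thick and 264 mm deep, spanning the full gap between the sides. The bottom shelf rests on the floor (its underside at z = 0) and the clear gap between one shelf's top and the next shelf's underside is 389 mm.

The door frame is on top of the table. The bookshelf is on the floor beside the table on its +x side.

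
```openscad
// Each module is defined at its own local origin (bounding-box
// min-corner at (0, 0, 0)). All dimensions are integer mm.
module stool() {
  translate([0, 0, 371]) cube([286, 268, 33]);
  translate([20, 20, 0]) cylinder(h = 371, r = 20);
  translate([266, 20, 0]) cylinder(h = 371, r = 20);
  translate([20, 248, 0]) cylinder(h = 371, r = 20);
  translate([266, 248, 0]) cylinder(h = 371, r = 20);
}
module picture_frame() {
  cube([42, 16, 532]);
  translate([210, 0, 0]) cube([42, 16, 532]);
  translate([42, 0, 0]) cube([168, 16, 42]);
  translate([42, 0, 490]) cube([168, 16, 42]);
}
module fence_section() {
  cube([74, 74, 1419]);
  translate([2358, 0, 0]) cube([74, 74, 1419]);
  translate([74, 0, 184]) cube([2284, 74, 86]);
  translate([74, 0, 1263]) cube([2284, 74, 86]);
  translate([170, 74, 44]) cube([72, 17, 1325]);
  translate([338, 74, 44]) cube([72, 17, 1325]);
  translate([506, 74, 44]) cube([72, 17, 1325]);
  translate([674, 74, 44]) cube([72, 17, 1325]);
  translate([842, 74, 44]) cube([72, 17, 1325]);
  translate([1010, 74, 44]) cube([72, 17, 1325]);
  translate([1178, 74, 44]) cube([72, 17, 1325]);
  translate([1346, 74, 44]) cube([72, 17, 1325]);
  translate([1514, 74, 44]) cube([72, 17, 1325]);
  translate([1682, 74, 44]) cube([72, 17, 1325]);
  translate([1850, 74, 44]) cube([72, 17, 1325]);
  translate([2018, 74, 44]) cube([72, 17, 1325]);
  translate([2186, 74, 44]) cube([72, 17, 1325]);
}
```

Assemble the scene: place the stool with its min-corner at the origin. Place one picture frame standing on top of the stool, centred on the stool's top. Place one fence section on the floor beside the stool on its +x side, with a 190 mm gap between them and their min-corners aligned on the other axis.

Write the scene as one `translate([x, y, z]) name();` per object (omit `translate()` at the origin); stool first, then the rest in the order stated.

stool();
translate([17, 126, 404]) picture_frame();
translate([476, 0, 0]) fence_section();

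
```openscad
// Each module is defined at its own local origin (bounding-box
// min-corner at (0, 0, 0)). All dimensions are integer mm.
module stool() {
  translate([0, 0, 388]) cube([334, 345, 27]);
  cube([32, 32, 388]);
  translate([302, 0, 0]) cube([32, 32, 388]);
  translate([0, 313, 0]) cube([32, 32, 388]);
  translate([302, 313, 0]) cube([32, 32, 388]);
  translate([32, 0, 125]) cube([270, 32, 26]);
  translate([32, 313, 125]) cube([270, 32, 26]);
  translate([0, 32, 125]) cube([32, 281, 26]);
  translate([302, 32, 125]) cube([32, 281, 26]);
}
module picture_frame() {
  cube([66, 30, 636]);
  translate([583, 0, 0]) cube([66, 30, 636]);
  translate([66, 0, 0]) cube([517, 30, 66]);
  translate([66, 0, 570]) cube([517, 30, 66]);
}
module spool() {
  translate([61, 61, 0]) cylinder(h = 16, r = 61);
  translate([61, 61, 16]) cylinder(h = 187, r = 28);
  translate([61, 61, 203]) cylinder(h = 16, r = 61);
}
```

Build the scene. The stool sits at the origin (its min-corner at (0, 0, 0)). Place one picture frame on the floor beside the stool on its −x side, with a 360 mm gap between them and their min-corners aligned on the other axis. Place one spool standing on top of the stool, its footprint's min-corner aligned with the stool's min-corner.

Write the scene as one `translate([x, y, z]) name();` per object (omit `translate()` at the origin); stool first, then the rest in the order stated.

stool();
translate([-1009, 0, 0]) picture_frame();
translate([0, 0, 415]) spool();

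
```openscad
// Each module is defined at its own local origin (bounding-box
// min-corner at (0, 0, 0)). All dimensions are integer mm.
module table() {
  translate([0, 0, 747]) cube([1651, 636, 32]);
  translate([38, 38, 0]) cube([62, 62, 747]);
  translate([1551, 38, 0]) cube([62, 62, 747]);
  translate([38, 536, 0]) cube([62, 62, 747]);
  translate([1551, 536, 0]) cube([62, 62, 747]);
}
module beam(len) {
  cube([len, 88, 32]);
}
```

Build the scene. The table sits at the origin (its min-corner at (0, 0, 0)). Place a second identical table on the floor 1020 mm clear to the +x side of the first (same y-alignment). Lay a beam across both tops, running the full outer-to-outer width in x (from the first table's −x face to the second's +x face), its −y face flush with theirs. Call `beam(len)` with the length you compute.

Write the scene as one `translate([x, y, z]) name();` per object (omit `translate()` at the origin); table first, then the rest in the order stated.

table();
translate([2671, 0, 0]) table();
translate([0, 0, 779]) beam(4322);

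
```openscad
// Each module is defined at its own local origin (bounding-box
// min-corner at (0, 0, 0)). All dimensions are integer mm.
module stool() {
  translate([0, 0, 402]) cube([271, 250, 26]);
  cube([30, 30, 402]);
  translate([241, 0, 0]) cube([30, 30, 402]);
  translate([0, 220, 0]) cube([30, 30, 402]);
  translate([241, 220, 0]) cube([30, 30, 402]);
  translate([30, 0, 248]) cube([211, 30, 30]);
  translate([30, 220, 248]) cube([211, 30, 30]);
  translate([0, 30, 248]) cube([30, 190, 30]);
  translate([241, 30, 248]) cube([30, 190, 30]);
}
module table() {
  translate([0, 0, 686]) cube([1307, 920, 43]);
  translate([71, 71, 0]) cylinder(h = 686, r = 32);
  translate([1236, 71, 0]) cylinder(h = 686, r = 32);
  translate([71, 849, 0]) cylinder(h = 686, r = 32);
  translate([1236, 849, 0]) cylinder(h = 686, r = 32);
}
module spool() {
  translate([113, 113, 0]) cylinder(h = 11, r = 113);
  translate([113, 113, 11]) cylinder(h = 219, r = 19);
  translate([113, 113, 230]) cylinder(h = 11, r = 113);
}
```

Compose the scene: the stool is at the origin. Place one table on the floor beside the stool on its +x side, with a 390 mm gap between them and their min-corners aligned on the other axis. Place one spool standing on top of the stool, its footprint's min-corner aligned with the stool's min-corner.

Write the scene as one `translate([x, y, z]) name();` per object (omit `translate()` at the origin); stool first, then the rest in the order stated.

stool();
translate([661, 0, 0]) table();
translate([0, 0, 428]) spool();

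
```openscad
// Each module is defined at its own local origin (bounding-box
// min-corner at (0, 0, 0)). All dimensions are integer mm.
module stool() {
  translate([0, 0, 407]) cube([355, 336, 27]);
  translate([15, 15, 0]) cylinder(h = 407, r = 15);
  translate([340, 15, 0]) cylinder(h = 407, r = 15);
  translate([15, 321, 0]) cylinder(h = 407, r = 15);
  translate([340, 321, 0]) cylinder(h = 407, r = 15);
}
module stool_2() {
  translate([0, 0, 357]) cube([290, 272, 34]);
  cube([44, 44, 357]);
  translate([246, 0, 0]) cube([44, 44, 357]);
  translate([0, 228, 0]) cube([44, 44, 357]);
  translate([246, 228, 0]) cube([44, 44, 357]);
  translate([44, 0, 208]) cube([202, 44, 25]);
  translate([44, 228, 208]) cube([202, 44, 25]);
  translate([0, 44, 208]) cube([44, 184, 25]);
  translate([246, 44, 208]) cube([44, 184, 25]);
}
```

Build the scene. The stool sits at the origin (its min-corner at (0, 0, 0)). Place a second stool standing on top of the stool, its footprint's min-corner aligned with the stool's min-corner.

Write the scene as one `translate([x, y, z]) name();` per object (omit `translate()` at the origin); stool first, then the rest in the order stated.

stool();
translate([0, 0, 434]) stool_2();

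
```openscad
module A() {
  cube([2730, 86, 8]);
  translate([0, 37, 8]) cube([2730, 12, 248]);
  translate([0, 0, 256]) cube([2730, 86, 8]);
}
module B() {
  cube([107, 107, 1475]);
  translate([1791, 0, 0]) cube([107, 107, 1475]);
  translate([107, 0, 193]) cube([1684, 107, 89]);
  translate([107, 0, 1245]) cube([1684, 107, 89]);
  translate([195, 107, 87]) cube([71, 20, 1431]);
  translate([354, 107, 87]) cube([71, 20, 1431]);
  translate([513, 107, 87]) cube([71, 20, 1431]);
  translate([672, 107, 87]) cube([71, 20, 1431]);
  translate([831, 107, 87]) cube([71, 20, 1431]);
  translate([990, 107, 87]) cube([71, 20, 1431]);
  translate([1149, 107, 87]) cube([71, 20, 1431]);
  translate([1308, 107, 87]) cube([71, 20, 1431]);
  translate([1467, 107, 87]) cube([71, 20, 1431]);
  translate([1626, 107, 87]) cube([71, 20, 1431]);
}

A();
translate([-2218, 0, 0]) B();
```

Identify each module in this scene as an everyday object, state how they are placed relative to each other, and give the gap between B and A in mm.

A is an I-beam. B is a fence section. The fence section is on the floor beside the I-beam on its −x side. The gap between the fence section and the I-beam is 320 mm.

The fence section's nearest face is 320 mm from the I-beam's −x face.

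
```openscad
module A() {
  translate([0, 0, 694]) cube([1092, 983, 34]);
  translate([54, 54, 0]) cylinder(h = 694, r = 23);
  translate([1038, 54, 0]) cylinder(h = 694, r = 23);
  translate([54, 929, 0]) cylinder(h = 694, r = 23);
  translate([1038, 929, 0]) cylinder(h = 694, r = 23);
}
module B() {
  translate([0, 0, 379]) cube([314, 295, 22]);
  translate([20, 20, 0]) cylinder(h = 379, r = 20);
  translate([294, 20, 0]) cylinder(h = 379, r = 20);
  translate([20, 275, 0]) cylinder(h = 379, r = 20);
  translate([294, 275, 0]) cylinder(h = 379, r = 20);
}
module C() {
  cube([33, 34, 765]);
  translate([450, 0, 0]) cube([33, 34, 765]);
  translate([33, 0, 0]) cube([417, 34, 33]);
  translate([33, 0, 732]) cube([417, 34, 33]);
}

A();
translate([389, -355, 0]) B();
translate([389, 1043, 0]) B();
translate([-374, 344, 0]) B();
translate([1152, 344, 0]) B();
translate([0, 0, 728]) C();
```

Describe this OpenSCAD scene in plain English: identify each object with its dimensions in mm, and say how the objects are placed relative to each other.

A is a table: top 1092 mm (x) × 983 mm (y), 34 mm thick, upper face at z = 728 mm, on four round legs of 46 mm diameter, each leg's bounding box inset 31 mm from the nearest pair of top edges, running from z = 0 to the bottom of the top.

B is a four-legged stool. The seat is 314×295 mm, 22 mm thick, top at z = 401 mm. It stands on four round legs, each 40 mm in diameter, from z = 0 to the seat underside, each leg's axis is inset half a diameter from the nearest pair of seat edges (so the leg's bounding box is flush with the corner).

C is a picture frame with a 417×699 mm rectangular opening (x by z) and a uniform 33 mm border on every side. Frame depth is 34 mm along y. It is built from two vertical stiles running the full outside height and two horizontal rails spanning the gap between the stiles.

Four stools sit around the table at the −y, +y, −x, +x sides. The picture frame is on top of the table.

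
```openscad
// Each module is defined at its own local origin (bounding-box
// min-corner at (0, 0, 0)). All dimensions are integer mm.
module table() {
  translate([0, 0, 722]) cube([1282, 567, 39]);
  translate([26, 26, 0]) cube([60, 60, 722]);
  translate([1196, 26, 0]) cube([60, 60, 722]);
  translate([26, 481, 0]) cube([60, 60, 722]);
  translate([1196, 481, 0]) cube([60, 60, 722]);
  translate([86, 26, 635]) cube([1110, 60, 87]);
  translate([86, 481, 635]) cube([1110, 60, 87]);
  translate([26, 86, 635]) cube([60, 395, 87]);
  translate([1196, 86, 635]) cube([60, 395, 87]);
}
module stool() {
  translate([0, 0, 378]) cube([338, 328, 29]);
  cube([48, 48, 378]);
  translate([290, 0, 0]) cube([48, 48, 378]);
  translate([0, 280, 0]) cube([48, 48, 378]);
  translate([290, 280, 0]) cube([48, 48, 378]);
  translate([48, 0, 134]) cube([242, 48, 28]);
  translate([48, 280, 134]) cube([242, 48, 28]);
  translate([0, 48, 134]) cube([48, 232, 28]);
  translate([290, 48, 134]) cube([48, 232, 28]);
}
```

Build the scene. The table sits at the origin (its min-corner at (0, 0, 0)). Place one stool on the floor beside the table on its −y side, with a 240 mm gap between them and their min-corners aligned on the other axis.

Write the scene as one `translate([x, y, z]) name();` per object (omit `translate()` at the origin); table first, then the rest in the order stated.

table();
translate([0, -568, 0]) stool();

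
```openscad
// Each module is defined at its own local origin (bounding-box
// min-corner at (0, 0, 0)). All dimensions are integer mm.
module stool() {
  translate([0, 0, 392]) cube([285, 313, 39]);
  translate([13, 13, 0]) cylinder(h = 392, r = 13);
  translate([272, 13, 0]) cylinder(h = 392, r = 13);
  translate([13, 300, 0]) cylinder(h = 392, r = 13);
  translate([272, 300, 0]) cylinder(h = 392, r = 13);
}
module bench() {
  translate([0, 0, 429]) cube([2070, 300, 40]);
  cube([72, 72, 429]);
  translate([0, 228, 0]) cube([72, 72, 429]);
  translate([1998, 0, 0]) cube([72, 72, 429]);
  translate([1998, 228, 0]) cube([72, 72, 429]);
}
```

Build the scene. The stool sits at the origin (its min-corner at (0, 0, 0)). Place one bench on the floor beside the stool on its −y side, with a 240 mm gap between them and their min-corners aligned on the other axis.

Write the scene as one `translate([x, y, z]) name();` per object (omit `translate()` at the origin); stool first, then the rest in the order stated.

stool();
translate([0, -540, 0]) bench();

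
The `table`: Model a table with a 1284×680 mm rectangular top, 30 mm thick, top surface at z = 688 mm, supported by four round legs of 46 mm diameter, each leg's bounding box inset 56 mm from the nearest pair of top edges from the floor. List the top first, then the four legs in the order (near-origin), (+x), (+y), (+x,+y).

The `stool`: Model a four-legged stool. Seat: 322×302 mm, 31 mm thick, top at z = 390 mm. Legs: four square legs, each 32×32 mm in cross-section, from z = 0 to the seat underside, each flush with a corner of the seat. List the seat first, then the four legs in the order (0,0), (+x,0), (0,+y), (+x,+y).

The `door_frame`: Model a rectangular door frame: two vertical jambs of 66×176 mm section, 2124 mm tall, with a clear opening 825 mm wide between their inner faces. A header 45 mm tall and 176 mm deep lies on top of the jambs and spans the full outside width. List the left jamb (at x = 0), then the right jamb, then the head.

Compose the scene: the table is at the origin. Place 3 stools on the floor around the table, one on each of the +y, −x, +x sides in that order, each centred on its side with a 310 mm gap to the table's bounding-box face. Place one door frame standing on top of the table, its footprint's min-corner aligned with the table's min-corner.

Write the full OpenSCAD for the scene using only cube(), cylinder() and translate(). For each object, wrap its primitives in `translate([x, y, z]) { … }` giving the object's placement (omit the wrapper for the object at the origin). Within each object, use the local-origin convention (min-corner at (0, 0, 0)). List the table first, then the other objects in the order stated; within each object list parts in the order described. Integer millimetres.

translate([0, 0, 658]) cube([1284, 680, 30]);
translate([79, 79, 0]) cylinder(h = 658, r = 23);
translate([1205, 79, 0]) cylinder(h = 658, r = 23);
translate([79, 601, 0]) cylinder(h = 658, r = 23);
translate([1205, 601, 0]) cylinder(h = 658, r = 23);
translate([481, 990, 0]) {
  translate([0, 0, 359]) cube([322, 302, 31]);
  cube([32, 32, 359]);
  translate([290, 0, 0]) cube([32, 32, 359]);
  translate([0, 270, 0]) cube([32, 32, 359]);
  translate([290, 270, 0]) cube([32, 32, 359]);
}
translate([-632, 189, 0]) {
  translate([0, 0, 359]) cube([322, 302, 31]);
  cube([32, 32, 359]);
  translate([290, 0, 0]) cube([32, 32, 359]);
  translate([0, 270, 0]) cube([32, 32, 359]);
  translate([290, 270, 0]) cube([32, 32, 359]);
}
translate([1594, 189, 0]) {
  translate([0, 0, 359]) cube([322, 302, 31]);
  cube([32, 32, 359]);
  translate([290, 0, 0]) cube([32, 32, 359]);
  translate([0, 270, 0]) cube([32, 32, 359]);
  translate([290, 270, 0]) cube([32, 32, 359]);
}
translate([0, 0, 688]) {
  cube([66, 176, 2124]);
  translate([891, 0, 0]) cube([66, 176, 2124]);
  translate([0, 0, 2124]) cube([957, 176, 45]);
}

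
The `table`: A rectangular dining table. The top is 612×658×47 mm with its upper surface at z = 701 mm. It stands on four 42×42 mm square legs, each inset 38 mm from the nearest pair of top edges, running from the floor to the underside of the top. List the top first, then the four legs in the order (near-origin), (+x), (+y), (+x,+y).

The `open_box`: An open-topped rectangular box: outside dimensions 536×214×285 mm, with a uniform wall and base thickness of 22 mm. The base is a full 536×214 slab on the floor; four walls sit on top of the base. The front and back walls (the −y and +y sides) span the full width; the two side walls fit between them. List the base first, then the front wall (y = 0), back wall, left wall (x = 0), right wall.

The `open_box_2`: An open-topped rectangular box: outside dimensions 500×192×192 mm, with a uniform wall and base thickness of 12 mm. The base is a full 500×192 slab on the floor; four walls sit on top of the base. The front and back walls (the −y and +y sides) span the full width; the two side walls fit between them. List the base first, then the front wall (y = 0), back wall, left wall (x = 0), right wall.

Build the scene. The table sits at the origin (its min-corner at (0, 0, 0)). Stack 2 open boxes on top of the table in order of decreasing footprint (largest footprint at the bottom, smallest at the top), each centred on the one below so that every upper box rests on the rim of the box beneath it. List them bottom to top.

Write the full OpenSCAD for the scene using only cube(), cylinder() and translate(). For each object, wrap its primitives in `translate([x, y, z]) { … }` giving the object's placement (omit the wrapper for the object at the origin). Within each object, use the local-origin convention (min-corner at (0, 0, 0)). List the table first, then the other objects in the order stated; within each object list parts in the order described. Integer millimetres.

translate([0, 0, 654]) cube([612, 658, 47]);
translate([38, 38, 0]) cube([42, 42, 654]);
translate([532, 38, 0]) cube([42, 42, 654]);
translate([38, 578, 0]) cube([42, 42, 654]);
translate([532, 578, 0]) cube([42, 42, 654]);
translate([38, 222, 701]) {
  cube([536, 214, 22]);
  translate([0, 0, 22]) cube([536, 22, 263]);
  translate([0, 192, 22]) cube([536, 22, 263]);
  translate([0, 22, 22]) cube([22, 170, 263]);
  translate([514, 22, 22]) cube([22, 170, 263]);
}
translate([56, 233, 986]) {
  cube([500, 192, 12]);
  translate([0, 0, 12]) cube([500, 12, 180]);
  translate([0, 180, 12]) cube([500, 12, 180]);
  translate([0, 12, 12]) cube([12, 168, 180]);
  translate([488, 12, 12]) cube([12, 168, 180]);
}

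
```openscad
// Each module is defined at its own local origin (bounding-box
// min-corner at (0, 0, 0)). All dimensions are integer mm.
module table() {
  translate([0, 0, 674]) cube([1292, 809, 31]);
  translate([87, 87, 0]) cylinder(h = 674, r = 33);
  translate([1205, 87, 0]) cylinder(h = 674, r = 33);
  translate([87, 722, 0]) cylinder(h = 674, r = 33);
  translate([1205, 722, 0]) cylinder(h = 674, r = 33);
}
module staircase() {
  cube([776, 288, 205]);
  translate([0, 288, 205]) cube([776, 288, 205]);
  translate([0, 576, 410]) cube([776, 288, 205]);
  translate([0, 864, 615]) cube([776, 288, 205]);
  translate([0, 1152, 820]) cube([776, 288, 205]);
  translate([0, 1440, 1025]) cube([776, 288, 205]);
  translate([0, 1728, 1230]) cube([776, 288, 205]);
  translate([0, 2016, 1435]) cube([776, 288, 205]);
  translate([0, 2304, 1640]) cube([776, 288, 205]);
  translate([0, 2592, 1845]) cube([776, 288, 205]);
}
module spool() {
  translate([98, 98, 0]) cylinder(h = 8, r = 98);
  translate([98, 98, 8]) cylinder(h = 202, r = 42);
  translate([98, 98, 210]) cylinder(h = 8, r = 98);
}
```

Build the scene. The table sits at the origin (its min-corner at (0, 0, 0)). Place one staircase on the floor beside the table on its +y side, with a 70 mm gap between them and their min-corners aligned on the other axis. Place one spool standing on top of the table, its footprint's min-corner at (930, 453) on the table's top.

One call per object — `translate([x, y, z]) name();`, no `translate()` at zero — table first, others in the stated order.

table();
translate([0, 879, 0]) staircase();
translate([930, 453, 705]) spool();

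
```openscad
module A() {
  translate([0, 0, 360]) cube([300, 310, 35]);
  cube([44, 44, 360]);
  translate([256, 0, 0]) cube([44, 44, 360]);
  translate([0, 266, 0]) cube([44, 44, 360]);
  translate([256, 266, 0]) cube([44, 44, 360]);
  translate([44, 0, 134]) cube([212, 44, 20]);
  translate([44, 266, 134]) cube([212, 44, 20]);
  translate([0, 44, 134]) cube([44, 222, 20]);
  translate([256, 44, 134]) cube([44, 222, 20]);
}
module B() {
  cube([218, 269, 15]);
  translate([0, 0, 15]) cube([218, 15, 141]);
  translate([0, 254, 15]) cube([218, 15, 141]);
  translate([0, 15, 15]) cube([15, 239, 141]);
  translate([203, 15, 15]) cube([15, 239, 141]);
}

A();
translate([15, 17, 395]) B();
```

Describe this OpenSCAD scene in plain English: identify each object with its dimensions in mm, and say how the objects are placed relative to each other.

A is a four-legged stool. The seat is a 300×310×35 mm slab whose top surface is at z = 395 mm; four square legs, each 44×44 mm in cross-section, run from the floor (z = 0) to the underside of the seat, each flush with a corner of the seat. Four stretchers, 44 mm wide and 20 mm tall, connect adjacent legs with their undersides at z = 134 mm, each running between the inner faces of the legs it joins and aligned with the legs' outer faces on the other axis.

B is an open-topped rectangular box: outside dimensions 218×269×156 mm, with a uniform wall and base thickness of 15 mm. The base is a full 218×269 slab on the floor; four walls sit on top of the base. The front and back walls (the −y and +y sides) span the full width; the two side walls fit between them.

The open box is on top of the stool.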